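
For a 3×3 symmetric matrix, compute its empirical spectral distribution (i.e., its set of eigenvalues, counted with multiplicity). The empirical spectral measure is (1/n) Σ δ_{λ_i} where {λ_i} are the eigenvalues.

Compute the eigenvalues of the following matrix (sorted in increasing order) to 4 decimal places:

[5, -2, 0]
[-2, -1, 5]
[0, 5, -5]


Since M is real symmetric, all three eigenvalues are real; they are the roots of det(λI − M) = λ³ − (tr M) λ² + s λ − det M, where s is the sum of the principal 2×2 minors.
tr M = 5 + (-1) + (-5) = -1.
s = (5·(-1) − (-2)²) + (5·(-5) − 0²) + ((-1)·(-5) − 5²) = -9 + (-25) + (-20) = -54.
det M (expand along row 1) = 5·(-20) − (-2)·10 + 0·(-10) = -80.
Characteristic polynomial: λ³ + λ² − 54λ + 80 = 0.
Substitute λ = y + (tr M)/3 = y − 0.333333 to remove the quadratic term: y³ + p·y + q = 0 with p = s − (tr M)²/3 = -54.333333 and q = −2(tr M)³/27 + (tr M)·s/3 − det M = 98.074074.
Three real roots ⇒ use the trigonometric (Viète) form: r = 2√(−p/3) = 8.511430, φ = arccos(3q/(p·r)) = arccos(-0.636219) = 2.260384 rad.
y_k = r·cos(φ/3 − 2πk/3) for k = 0, 1, 2 gives y = 6.207600, 1.939275, -8.146875.
λ_k = y_k − 0.333333 gives λ = 5.8743, 1.6059, -8.4802 (check: the sum is -1.0000 = tr M).

Eigenvalues sorted in increasing order: [-8.4802, 1.6059, 5.8743].


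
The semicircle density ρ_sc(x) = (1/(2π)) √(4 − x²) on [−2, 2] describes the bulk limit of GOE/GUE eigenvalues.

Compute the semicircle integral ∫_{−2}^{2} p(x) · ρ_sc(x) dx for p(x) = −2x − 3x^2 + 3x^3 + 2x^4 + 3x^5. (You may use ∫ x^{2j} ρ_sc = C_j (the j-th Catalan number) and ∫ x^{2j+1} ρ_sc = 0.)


Write p(x) = Σ a_i x^i, split into monomials and integrate each against ρ_sc separately.
Using ∫ x^{2j} ρ_sc = C_j = (1/(j+1)) C(2j, j) (Catalan numbers) and ∫ x^{2j+1} ρ_sc = 0 (odd monomials vanish by symmetry):
  i = 1 (odd): ∫ x^1 ρ_sc = 0 (vanishes)
  i = 2 (even): a_2 · C_{1} = -3 · 1 = -3
  i = 3 (odd): ∫ x^3 ρ_sc = 0 (vanishes)
  i = 4 (even): a_4 · C_{2} = 2 · 2 = 4
  i = 5 (odd): ∫ x^5 ρ_sc = 0 (vanishes)

Summing the contributions: ∫_{−2}^{2} p(x) ρ_sc(x) dx = (-3) + 4 = 1.


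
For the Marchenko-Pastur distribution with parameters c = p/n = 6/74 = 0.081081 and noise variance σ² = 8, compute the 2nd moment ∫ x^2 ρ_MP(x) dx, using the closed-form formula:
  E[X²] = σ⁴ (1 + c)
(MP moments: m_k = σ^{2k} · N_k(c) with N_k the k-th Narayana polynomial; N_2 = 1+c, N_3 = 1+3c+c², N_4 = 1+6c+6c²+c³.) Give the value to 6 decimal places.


E[X²] = σ⁴ (1 + c) (second MP moment). With σ² = 8 (so σ⁴ = 64) and c = 6/74 = 0.081081: E[X²] = 64 · (1 + 0.081081) = 64 · 1.081081.

So E[X^2] = 69.189189.


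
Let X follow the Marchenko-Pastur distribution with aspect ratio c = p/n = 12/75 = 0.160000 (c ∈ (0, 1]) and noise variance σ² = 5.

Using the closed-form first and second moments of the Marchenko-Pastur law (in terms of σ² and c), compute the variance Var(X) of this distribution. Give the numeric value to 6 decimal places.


Recall the MP moments m_1 = E[X] = σ² and m_2 = E[X²] = σ⁴ (1 + c).
m_1 = E[X] = σ² = 5, so m_1² = 25.
m_2 = E[X²] = σ⁴ (1 + c) = 25 · (1 + 0.160000) = 25 · 1.160000 = 29.000000.
(Note m_2 − m_1² simplifies to c · σ⁴ = 0.160000 · 25.)

Var(X) = m_2 − m_1² = 29.000000 − 25 = 4.000000.


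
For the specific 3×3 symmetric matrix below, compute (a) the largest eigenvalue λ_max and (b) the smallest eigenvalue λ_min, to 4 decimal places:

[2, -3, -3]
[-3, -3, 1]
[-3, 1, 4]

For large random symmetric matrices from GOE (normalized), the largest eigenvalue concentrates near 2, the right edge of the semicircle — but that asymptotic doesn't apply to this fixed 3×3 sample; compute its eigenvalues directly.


Since M is real symmetric, all three eigenvalues are real; they are the roots of det(λI − M) = λ³ − (tr M) λ² + s λ − det M, where s is the sum of the principal 2×2 minors.
tr M = 2 + (-3) + 4 = 3.
s = (2·(-3) − (-3)²) + (2·4 − (-3)²) + ((-3)·4 − 1²) = -15 + (-1) + (-13) = -29.
det M (expand along row 1) = 2·(-13) − (-3)·(-9) + (-3)·(-12) = -17.
Characteristic polynomial: λ³ − 3λ² − 29λ + 17 = 0.
Substitute λ = y + (tr M)/3 = y + 1.000000 to remove the quadratic term: y³ + p·y + q = 0 with p = s − (tr M)²/3 = -32.000000 and q = −2(tr M)³/27 + (tr M)·s/3 − det M = -14.000000.
Three real roots ⇒ use the trigonometric (Viète) form: r = 2√(−p/3) = 6.531973, φ = arccos(3q/(p·r)) = arccos(0.200935) = 1.368484 rad.
y_k = r·cos(φ/3 − 2πk/3) for k = 0, 1, 2 gives y = 5.864079, -0.440165, -5.423914.
λ_k = y_k + 1.000000 gives λ = 6.8641, 0.5598, -4.4239 (check: the sum is 3.0000 = tr M).

Hence λ_max = 6.8641 and λ_min = -4.4239.


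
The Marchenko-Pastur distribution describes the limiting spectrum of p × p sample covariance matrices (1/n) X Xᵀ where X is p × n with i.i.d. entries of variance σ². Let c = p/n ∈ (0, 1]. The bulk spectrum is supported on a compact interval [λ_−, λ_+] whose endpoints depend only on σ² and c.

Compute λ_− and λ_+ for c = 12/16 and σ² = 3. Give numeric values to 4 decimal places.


c = 12/16 = 0.750000; √c = 0.866025.
λ_− = σ² (1 − √c)² = 3 · (1 − 0.866025)² = 3 · (0.133975)² = 0.053848.
λ_+ = σ² (1 + √c)² = 3 · (1 + 0.866025)² = 3 · (1.866025)² = 10.446152.

Rounded to 4 decimal places: λ_− ≈ 0.0538, λ_+ ≈ 10.4462.


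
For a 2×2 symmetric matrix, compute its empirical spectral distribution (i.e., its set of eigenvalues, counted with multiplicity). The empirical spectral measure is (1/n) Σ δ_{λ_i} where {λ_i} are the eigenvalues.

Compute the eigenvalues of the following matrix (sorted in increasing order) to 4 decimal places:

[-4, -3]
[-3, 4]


Since M is real symmetric, both eigenvalues are real; they are the roots of det(λI − M) = λ² − (tr M) λ + det M.
tr M = -4 + 4 = 0.
det M = (-4)·4 − (-3)² = -16 − 9 = -25.
Characteristic polynomial: λ² − 25 = 0.
Discriminant Δ = (tr M)² − 4·det M = 0 − (-100) = 100; √Δ = 10.000000.
λ = (tr M ± √Δ)/2 = (0 ± 10.000000)/2, giving (tr M − √Δ)/2 = -5.0000 and (tr M + √Δ)/2 = 5.0000.

Eigenvalues sorted in increasing order: [-5.0000, 5.0000].


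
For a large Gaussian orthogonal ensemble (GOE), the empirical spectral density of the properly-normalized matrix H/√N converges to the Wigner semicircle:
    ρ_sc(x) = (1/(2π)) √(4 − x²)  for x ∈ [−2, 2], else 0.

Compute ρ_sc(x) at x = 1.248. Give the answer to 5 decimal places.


ρ_sc(x) = (1/(2π)) √(4 − x²). With x = 1.248:
  4 − x² = 4 − (1.248)² = 4 − 1.557504 = 2.442496.
  √(4 − x²) = 1.562849.
  1/(2π) = 0.159155.
  ρ_sc(1.248) = 0.159155 · 1.562849 = 0.248735.

Rounded to 5 decimal places: ρ_sc(1.248) ≈ 0.24874.


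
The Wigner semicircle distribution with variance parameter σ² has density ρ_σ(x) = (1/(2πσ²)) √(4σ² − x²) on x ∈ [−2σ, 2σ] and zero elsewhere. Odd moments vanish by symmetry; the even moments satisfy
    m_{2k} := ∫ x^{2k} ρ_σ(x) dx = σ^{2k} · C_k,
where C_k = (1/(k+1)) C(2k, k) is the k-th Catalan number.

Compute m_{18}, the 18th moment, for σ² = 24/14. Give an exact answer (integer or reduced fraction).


By the scaled semicircle moment identity, m_{2k} = σ^{2k} · C_k with k = 9.
C_9 = (1/(k+1)) · C(2k, k) = (1/10) · C(18, 9) = (1/10) · 48620 = 4862.
σ^{2k} = (σ²)^k = (24/14)^9 = 5159780352/40353607.

Therefore m_{18} = σ^{18} · C_9 = (5159780352/40353607) · 4862 = 25086852071424/40353607.


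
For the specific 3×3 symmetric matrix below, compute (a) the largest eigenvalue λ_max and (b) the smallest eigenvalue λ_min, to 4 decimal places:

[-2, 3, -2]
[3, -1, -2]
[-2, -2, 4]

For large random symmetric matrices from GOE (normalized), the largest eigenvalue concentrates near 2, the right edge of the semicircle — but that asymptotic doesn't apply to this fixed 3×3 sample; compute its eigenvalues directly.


Since M is real symmetric, all three eigenvalues are real; they are the roots of det(λI − M) = λ³ − (tr M) λ² + s λ − det M, where s is the sum of the principal 2×2 minors.
tr M = -2 + (-1) + 4 = 1.
s = ((-2)·(-1) − 3²) + ((-2)·4 − (-2)²) + ((-1)·4 − (-2)²) = -7 + (-12) + (-8) = -27.
det M (expand along row 1) = (-2)·(-8) − 3·8 + (-2)·(-8) = 8.
Characteristic polynomial: λ³ − λ² − 27λ − 8 = 0.
Substitute λ = y + (tr M)/3 = y + 0.333333 to remove the quadratic term: y³ + p·y + q = 0 with p = s − (tr M)²/3 = -27.333333 and q = −2(tr M)³/27 + (tr M)·s/3 − det M = -17.074074.
Three real roots ⇒ use the trigonometric (Viète) form: r = 2√(−p/3) = 6.036923, φ = arccos(3q/(p·r)) = arccos(0.310420) = 1.255161 rad.
y_k = r·cos(φ/3 − 2πk/3) for k = 0, 1, 2 gives y = 5.516211, -0.633984, -4.882227.
λ_k = y_k + 0.333333 gives λ = 5.8495, -0.3007, -4.5489 (check: the sum is 1.0000 = tr M).

Hence λ_max = 5.8495 and λ_min = -4.5489.


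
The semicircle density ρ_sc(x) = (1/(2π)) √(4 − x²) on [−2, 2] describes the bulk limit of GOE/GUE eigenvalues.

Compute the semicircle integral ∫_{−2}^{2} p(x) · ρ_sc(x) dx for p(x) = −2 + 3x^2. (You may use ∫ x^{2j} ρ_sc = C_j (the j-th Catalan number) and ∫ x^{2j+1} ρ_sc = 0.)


Write p(x) = Σ a_i x^i, split into monomials and integrate each against ρ_sc separately.
Using ∫ x^{2j} ρ_sc = C_j = (1/(j+1)) C(2j, j) (Catalan numbers) and ∫ x^{2j+1} ρ_sc = 0 (odd monomials vanish by symmetry):
  i = 0 (even): a_0 · C_{0} = -2 · 1 = -2
  i = 2 (even): a_2 · C_{1} = 3 · 1 = 3

Summing the contributions: ∫_{−2}^{2} p(x) ρ_sc(x) dx = (-2) + 3 = 1.


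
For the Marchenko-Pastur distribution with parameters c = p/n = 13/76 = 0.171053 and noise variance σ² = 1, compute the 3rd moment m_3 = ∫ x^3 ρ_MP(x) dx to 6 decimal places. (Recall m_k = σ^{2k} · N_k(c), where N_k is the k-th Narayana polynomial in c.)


E[X³] = σ⁶ (1 + 3c + c²) (third MP moment). With σ² = 1 (so σ⁶ = 1) and c = 13/76 = 0.171053: E[X³] = 1 · (1 + 3·0.171053 + (0.171053)²) = 1 · 1.542417.

So E[X^3] = 1.542417.


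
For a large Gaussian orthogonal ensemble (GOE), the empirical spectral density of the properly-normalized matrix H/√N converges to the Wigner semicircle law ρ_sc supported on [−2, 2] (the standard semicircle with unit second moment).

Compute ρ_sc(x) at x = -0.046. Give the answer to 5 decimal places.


ρ_sc(x) = (1/(2π)) √(4 − x²). With x = -0.046:
  4 − x² = 4 − (-0.046)² = 4 − 0.002116 = 3.997884.
  √(4 − x²) = 1.999471.
  1/(2π) = 0.159155.
  ρ_sc(-0.046) = 0.159155 · 1.999471 = 0.318226.

Rounded to 5 decimal places: ρ_sc(-0.046) ≈ 0.31823.


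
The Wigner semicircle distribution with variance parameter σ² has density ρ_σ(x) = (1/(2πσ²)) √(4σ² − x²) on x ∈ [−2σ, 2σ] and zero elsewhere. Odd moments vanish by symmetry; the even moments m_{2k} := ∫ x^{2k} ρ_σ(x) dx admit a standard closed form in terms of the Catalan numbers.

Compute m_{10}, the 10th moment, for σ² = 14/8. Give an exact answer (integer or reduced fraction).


By the scaled semicircle moment identity, m_{2k} = σ^{2k} · C_k with k = 5.
C_5 = (1/(k+1)) · C(2k, k) = (1/6) · C(10, 5) = (1/6) · 252 = 42.
σ^{2k} = (σ²)^k = (14/8)^5 = 16807/1024.

Therefore m_{10} = σ^{10} · C_5 = (16807/1024) · 42 = 352947/512.


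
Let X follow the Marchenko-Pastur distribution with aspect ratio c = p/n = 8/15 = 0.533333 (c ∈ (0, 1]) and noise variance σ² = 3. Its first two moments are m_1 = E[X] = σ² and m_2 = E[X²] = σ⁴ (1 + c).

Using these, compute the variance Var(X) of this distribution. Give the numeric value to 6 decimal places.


m_1 = E[X] = σ² = 3, so m_1² = 9.
m_2 = E[X²] = σ⁴ (1 + c) = 9 · (1 + 0.533333) = 9 · 1.533333 = 13.800000.
(Note m_2 − m_1² simplifies to c · σ⁴ = 0.533333 · 9.)

Var(X) = m_2 − m_1² = 13.800000 − 9 = 4.800000.


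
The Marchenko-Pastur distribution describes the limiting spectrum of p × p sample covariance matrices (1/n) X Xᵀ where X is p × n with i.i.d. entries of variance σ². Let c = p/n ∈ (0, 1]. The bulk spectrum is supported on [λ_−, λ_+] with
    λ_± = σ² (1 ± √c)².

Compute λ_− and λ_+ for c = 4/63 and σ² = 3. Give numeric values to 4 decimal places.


c = 4/63 = 0.063492; √c = 0.251976.
λ_− = σ² (1 − √c)² = 3 · (1 − 0.251976)² = 3 · (0.748024)² = 1.678618.
λ_+ = σ² (1 + √c)² = 3 · (1 + 0.251976)² = 3 · (1.251976)² = 4.702334.

Rounded to 4 decimal places: λ_− ≈ 1.6786, λ_+ ≈ 4.7023.


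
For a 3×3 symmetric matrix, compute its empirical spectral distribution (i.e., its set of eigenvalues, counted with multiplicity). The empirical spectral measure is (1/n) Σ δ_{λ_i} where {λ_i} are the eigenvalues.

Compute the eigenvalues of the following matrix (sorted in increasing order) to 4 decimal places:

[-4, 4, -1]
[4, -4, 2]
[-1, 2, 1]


Since M is real symmetric, all three eigenvalues are real; they are the roots of det(λI − M) = λ³ − (tr M) λ² + s λ − det M, where s is the sum of the principal 2×2 minors.
tr M = -4 + (-4) + 1 = -7.
s = ((-4)·(-4) − 4²) + ((-4)·1 − (-1)²) + ((-4)·1 − 2²) = 0 + (-5) + (-8) = -13.
det M (expand along row 1) = (-4)·(-8) − 4·6 + (-1)·4 = 4.
Characteristic polynomial: λ³ + 7λ² − 13λ − 4 = 0.
Substitute λ = y + (tr M)/3 = y − 2.333333 to remove the quadratic term: y³ + p·y + q = 0 with p = s − (tr M)²/3 = -29.333333 and q = −2(tr M)³/27 + (tr M)·s/3 − det M = 51.740741.
Three real roots ⇒ use the trigonometric (Viète) form: r = 2√(−p/3) = 6.253888, φ = arccos(3q/(p·r)) = arccos(-0.846140) = 2.579498 rad.
y_k = r·cos(φ/3 − 2πk/3) for k = 0, 1, 2 gives y = 4.081064, 2.063371, -6.144435.
λ_k = y_k − 2.333333 gives λ = 1.7477, -0.2700, -8.4778 (check: the sum is -7.0000 = tr M).

Eigenvalues sorted in increasing order: [-8.4778, -0.2700, 1.7477].


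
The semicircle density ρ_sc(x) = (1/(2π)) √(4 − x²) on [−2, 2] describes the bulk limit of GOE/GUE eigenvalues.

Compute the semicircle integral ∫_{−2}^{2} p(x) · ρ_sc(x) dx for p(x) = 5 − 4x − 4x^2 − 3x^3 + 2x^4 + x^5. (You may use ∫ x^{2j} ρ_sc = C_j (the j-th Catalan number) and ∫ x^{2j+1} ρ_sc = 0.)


Write p(x) = Σ a_i x^i, split into monomials and integrate each against ρ_sc separately.
Using ∫ x^{2j} ρ_sc = C_j = (1/(j+1)) C(2j, j) (Catalan numbers) and ∫ x^{2j+1} ρ_sc = 0 (odd monomials vanish by symmetry):
  i = 0 (even): a_0 · C_{0} = 5 · 1 = 5
  i = 1 (odd): ∫ x^1 ρ_sc = 0 (vanishes)
  i = 2 (even): a_2 · C_{1} = -4 · 1 = -4
  i = 3 (odd): ∫ x^3 ρ_sc = 0 (vanishes)
  i = 4 (even): a_4 · C_{2} = 2 · 2 = 4
  i = 5 (odd): ∫ x^5 ρ_sc = 0 (vanishes)

Summing the contributions: ∫_{−2}^{2} p(x) ρ_sc(x) dx = 5 + (-4) + 4 = 5.


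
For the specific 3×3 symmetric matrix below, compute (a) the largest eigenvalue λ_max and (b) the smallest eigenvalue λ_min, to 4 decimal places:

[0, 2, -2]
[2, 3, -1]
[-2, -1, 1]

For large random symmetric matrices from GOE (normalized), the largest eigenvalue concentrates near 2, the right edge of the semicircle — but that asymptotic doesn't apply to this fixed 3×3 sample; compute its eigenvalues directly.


Since M is real symmetric, all three eigenvalues are real; they are the roots of det(λI − M) = λ³ − (tr M) λ² + s λ − det M, where s is the sum of the principal 2×2 minors.
tr M = 0 + 3 + 1 = 4.
s = (0·3 − 2²) + (0·1 − (-2)²) + (3·1 − (-1)²) = -4 + (-4) + 2 = -6.
det M (expand along row 1) = 0·2 − 2·0 + (-2)·4 = -8.
Characteristic polynomial: λ³ − 4λ² − 6λ + 8 = 0.
Substitute λ = y + (tr M)/3 = y + 1.333333 to remove the quadratic term: y³ + p·y + q = 0 with p = s − (tr M)²/3 = -11.333333 and q = −2(tr M)³/27 + (tr M)·s/3 − det M = -4.740741.
Three real roots ⇒ use the trigonometric (Viète) form: r = 2√(−p/3) = 3.887301, φ = arccos(3q/(p·r)) = arccos(0.322821) = 1.242088 rad.
y_k = r·cos(φ/3 − 2πk/3) for k = 0, 1, 2 gives y = 3.558853, -0.425078, -3.133775.
λ_k = y_k + 1.333333 gives λ = 4.8922, 0.9083, -1.8004 (check: the sum is 4.0000 = tr M).

Hence λ_max = 4.8922 and λ_min = -1.8004.


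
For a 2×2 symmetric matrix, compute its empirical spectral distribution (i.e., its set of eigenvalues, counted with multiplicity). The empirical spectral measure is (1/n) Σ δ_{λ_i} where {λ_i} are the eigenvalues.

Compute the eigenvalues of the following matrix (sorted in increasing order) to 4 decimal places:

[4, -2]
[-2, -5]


Since M is real symmetric, both eigenvalues are real; they are the roots of det(λI − M) = λ² − (tr M) λ + det M.
tr M = 4 + (-5) = -1.
det M = 4·(-5) − (-2)² = -20 − 4 = -24.
Characteristic polynomial: λ² + λ − 24 = 0.
Discriminant Δ = (tr M)² − 4·det M = 1 − (-96) = 97; √Δ = 9.848858.
λ = (tr M ± √Δ)/2 = (-1 ± 9.848858)/2, giving (tr M − √Δ)/2 = -5.4244 and (tr M + √Δ)/2 = 4.4244.

Eigenvalues sorted in increasing order: [-5.4244, 4.4244].


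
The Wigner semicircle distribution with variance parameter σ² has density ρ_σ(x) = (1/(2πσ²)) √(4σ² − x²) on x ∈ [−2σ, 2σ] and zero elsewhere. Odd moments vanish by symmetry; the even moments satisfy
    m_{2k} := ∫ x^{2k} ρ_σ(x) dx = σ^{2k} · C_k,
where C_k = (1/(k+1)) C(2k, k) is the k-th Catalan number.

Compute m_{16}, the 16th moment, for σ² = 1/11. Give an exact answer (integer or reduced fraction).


By the scaled semicircle moment identity, m_{2k} = σ^{2k} · C_k with k = 8.
C_8 = (1/(k+1)) · C(2k, k) = (1/9) · C(16, 8) = (1/9) · 12870 = 1430.
σ^{2k} = (σ²)^k = (1/11)^8 = 1/214358881.

Therefore m_{16} = σ^{16} · C_8 = (1/214358881) · 1430 = 130/19487171.


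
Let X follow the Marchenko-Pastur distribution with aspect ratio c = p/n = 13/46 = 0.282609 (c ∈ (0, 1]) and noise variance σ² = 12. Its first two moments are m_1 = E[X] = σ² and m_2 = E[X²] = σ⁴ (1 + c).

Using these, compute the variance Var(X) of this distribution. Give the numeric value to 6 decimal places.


m_1 = E[X] = σ² = 12, so m_1² = 144.
m_2 = E[X²] = σ⁴ (1 + c) = 144 · (1 + 0.282609) = 144 · 1.282609 = 184.695652.
(Note m_2 − m_1² simplifies to c · σ⁴ = 0.282609 · 144.)

Var(X) = m_2 − m_1² = 184.695652 − 144 = 40.695652.


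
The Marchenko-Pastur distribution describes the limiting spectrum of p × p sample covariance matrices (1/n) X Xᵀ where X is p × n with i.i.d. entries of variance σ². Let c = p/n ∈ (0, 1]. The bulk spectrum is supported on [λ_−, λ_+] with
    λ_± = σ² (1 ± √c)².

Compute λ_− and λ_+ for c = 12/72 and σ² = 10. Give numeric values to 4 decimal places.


c = 12/72 = 0.166667; √c = 0.408248.
λ_− = σ² (1 − √c)² = 10 · (1 − 0.408248)² = 10 · (0.591752)² = 3.501701.
λ_+ = σ² (1 + √c)² = 10 · (1 + 0.408248)² = 10 · (1.408248)² = 19.831632.

Rounded to 4 decimal places: λ_− ≈ 3.5017, λ_+ ≈ 19.8316.


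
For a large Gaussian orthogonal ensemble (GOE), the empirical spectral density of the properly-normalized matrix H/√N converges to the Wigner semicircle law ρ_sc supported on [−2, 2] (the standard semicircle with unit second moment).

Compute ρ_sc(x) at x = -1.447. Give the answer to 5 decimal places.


ρ_sc(x) = (1/(2π)) √(4 − x²). With x = -1.447:
  4 − x² = 4 − (-1.447)² = 4 − 2.093809 = 1.906191.
  √(4 − x²) = 1.380649.
  1/(2π) = 0.159155.
  ρ_sc(-1.447) = 0.159155 · 1.380649 = 0.219737.

Rounded to 5 decimal places: ρ_sc(-1.447) ≈ 0.21974.


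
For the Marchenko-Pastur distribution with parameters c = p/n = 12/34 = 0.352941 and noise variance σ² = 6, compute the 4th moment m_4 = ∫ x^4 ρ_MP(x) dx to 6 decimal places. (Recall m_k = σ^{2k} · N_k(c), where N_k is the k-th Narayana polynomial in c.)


E[X⁴] = σ⁸ (1 + 6c + 6c² + c³) (fourth MP moment). With σ² = 6 (so σ⁸ = 1296) and c = 12/34 = 0.352941: E[X⁴] = 1296 · (1 + 6·0.352941 + 6·(0.352941)² + (0.352941)³) = 1296 · 3.909017.

So E[X^4] = 5066.085895.


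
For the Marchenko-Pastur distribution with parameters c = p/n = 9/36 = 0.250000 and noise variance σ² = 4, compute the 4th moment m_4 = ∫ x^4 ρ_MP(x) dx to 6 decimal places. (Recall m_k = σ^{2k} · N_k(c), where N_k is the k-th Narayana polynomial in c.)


E[X⁴] = σ⁸ (1 + 6c + 6c² + c³) (fourth MP moment). With σ² = 4 (so σ⁸ = 256) and c = 9/36 = 0.250000: E[X⁴] = 256 · (1 + 6·0.250000 + 6·(0.250000)² + (0.250000)³) = 256 · 2.890625.

So E[X^4] = 740.000000.


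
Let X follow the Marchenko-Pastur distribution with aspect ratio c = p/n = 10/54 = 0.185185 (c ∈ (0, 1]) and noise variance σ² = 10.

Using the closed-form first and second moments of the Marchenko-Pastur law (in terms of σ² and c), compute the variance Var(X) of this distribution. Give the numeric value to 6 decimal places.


Recall the MP moments m_1 = E[X] = σ² and m_2 = E[X²] = σ⁴ (1 + c).
m_1 = E[X] = σ² = 10, so m_1² = 100.
m_2 = E[X²] = σ⁴ (1 + c) = 100 · (1 + 0.185185) = 100 · 1.185185 = 118.518519.
(Note m_2 − m_1² simplifies to c · σ⁴ = 0.185185 · 100.)

Var(X) = m_2 − m_1² = 118.518519 − 100 = 18.518519.


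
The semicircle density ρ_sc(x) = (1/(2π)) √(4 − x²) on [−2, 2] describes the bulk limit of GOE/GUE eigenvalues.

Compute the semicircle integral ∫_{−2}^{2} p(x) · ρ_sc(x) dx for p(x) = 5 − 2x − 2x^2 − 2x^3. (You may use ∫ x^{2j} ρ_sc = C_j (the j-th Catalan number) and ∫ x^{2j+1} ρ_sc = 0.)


Write p(x) = Σ a_i x^i, split into monomials and integrate each against ρ_sc separately.
Using ∫ x^{2j} ρ_sc = C_j = (1/(j+1)) C(2j, j) (Catalan numbers) and ∫ x^{2j+1} ρ_sc = 0 (odd monomials vanish by symmetry):
  i = 0 (even): a_0 · C_{0} = 5 · 1 = 5
  i = 1 (odd): ∫ x^1 ρ_sc = 0 (vanishes)
  i = 2 (even): a_2 · C_{1} = -2 · 1 = -2
  i = 3 (odd): ∫ x^3 ρ_sc = 0 (vanishes)

Summing the contributions: ∫_{−2}^{2} p(x) ρ_sc(x) dx = 5 + (-2) = 3.


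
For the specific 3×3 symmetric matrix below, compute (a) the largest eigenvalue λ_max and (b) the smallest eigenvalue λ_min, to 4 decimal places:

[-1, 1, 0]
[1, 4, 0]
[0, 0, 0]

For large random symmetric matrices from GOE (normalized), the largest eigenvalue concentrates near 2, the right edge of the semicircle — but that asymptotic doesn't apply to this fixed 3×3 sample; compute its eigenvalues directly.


Since M is real symmetric, all three eigenvalues are real; they are the roots of det(λI − M) = λ³ − (tr M) λ² + s λ − det M, where s is the sum of the principal 2×2 minors.
tr M = -1 + 4 + 0 = 3.
s = ((-1)·4 − 1²) + ((-1)·0 − 0²) + (4·0 − 0²) = -5 + 0 + 0 = -5.
det M (expand along row 1) = (-1)·0 − 1·0 + 0·0 = 0.
Characteristic polynomial: λ³ − 3λ² − 5λ = 0.
Substitute λ = y + (tr M)/3 = y + 1.000000 to remove the quadratic term: y³ + p·y + q = 0 with p = s − (tr M)²/3 = -8.000000 and q = −2(tr M)³/27 + (tr M)·s/3 − det M = -7.000000.
Three real roots ⇒ use the trigonometric (Viète) form: r = 2√(−p/3) = 3.265986, φ = arccos(3q/(p·r)) = arccos(0.803739) = 0.637244 rad.
y_k = r·cos(φ/3 − 2πk/3) for k = 0, 1, 2 gives y = 3.192582, -1.000000, -2.192582.
λ_k = y_k + 1.000000 gives λ = 4.1926, 0.0000, -1.1926 (check: the sum is 3.0000 = tr M).

Hence λ_max = 4.1926 and λ_min = -1.1926.


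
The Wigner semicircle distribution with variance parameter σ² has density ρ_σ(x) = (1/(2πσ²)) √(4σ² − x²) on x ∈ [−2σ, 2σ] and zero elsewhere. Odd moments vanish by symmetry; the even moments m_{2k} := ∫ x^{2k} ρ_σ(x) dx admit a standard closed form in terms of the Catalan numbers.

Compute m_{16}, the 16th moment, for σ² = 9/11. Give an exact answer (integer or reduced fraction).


By the scaled semicircle moment identity, m_{2k} = σ^{2k} · C_k with k = 8.
C_8 = (1/(k+1)) · C(2k, k) = (1/9) · C(16, 8) = (1/9) · 12870 = 1430.
σ^{2k} = (σ²)^k = (9/11)^8 = 43046721/214358881.

Therefore m_{16} = σ^{16} · C_8 = (43046721/214358881) · 1430 = 5596073730/19487171.


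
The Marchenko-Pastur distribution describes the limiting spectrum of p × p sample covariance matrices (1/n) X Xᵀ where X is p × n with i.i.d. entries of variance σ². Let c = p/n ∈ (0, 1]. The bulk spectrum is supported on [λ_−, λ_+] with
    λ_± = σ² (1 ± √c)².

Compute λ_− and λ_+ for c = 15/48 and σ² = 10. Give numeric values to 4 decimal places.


c = 15/48 = 0.312500; √c = 0.559017.
λ_− = σ² (1 − √c)² = 10 · (1 − 0.559017)² = 10 · (0.440983)² = 1.944660.
λ_+ = σ² (1 + √c)² = 10 · (1 + 0.559017)² = 10 · (1.559017)² = 24.305340.

Rounded to 4 decimal places: λ_− ≈ 1.9447, λ_+ ≈ 24.3053.


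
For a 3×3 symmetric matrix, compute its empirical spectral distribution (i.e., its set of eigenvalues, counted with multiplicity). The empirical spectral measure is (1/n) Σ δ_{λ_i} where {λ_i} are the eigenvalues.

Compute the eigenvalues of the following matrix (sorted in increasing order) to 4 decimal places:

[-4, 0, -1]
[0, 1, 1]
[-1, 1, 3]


Since M is real symmetric, all three eigenvalues are real; they are the roots of det(λI − M) = λ³ − (tr M) λ² + s λ − det M, where s is the sum of the principal 2×2 minors.
tr M = -4 + 1 + 3 = 0.
s = ((-4)·1 − 0²) + ((-4)·3 − (-1)²) + (1·3 − 1²) = -4 + (-13) + 2 = -15.
det M (expand along row 1) = (-4)·2 − 0·1 + (-1)·1 = -9.
Characteristic polynomial: λ³ − 15λ + 9 = 0.
Substitute λ = y + (tr M)/3 = y + 0.000000 to remove the quadratic term: y³ + p·y + q = 0 with p = s − (tr M)²/3 = -15.000000 and q = −2(tr M)³/27 + (tr M)·s/3 − det M = 9.000000.
Three real roots ⇒ use the trigonometric (Viète) form: r = 2√(−p/3) = 4.472136, φ = arccos(3q/(p·r)) = arccos(-0.402492) = 1.985034 rad.
y_k = r·cos(φ/3 − 2πk/3) for k = 0, 1, 2 gives y = 3.528347, 0.615549, -4.143895.
λ_k = y_k + 0.000000 gives λ = 3.5283, 0.6155, -4.1439 (check: the sum is 0.0000 = tr M).

Eigenvalues sorted in increasing order: [-4.1439, 0.6155, 3.5283].


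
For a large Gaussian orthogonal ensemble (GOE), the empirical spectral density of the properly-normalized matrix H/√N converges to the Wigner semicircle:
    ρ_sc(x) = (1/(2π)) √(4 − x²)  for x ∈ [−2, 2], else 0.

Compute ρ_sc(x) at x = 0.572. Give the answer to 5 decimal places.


ρ_sc(x) = (1/(2π)) √(4 − x²). With x = 0.572:
  4 − x² = 4 − (0.572)² = 4 − 0.327184 = 3.672816.
  √(4 − x²) = 1.916459.
  1/(2π) = 0.159155.
  ρ_sc(0.572) = 0.159155 · 1.916459 = 0.305014.

Rounded to 5 decimal places: ρ_sc(0.572) ≈ 0.30501.


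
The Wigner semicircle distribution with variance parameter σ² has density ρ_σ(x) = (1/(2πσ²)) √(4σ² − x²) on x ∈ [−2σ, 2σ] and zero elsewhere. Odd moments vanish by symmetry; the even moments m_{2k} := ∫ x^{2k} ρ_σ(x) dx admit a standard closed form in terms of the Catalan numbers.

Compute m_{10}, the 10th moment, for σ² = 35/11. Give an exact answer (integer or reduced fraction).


By the scaled semicircle moment identity, m_{2k} = σ^{2k} · C_k with k = 5.
C_5 = (1/(k+1)) · C(2k, k) = (1/6) · C(10, 5) = (1/6) · 252 = 42.
σ^{2k} = (σ²)^k = (35/11)^5 = 52521875/161051.

Therefore m_{10} = σ^{10} · C_5 = (52521875/161051) · 42 = 2205918750/161051.


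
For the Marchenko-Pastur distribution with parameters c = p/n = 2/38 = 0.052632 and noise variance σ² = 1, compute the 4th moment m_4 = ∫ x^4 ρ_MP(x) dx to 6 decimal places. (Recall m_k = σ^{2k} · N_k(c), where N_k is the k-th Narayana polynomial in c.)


E[X⁴] = σ⁸ (1 + 6c + 6c² + c³) (fourth MP moment). With σ² = 1 (so σ⁸ = 1) and c = 2/38 = 0.052632: E[X⁴] = 1 · (1 + 6·0.052632 + 6·(0.052632)² + (0.052632)³) = 1 · 1.332556.

So E[X^4] = 1.332556.


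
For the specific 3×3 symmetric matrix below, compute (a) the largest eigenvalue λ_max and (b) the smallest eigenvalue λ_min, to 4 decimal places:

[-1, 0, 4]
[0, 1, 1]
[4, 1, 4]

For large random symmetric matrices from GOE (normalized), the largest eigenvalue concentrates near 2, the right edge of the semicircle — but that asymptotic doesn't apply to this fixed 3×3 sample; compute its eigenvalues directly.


Since M is real symmetric, all three eigenvalues are real; they are the roots of det(λI − M) = λ³ − (tr M) λ² + s λ − det M, where s is the sum of the principal 2×2 minors.
tr M = -1 + 1 + 4 = 4.
s = ((-1)·1 − 0²) + ((-1)·4 − 4²) + (1·4 − 1²) = -1 + (-20) + 3 = -18.
det M (expand along row 1) = (-1)·3 − 0·(-4) + 4·(-4) = -19.
Characteristic polynomial: λ³ − 4λ² − 18λ + 19 = 0.
Substitute λ = y + (tr M)/3 = y + 1.333333 to remove the quadratic term: y³ + p·y + q = 0 with p = s − (tr M)²/3 = -23.333333 and q = −2(tr M)³/27 + (tr M)·s/3 − det M = -9.740741.
Three real roots ⇒ use the trigonometric (Viète) form: r = 2√(−p/3) = 5.577734, φ = arccos(3q/(p·r)) = arccos(0.224532) = 1.344333 rad.
y_k = r·cos(φ/3 − 2πk/3) for k = 0, 1, 2 gives y = 5.027028, -0.420650, -4.606377.
λ_k = y_k + 1.333333 gives λ = 6.3604, 0.9127, -3.2730 (check: the sum is 4.0000 = tr M).

Hence λ_max = 6.3604 and λ_min = -3.2730.


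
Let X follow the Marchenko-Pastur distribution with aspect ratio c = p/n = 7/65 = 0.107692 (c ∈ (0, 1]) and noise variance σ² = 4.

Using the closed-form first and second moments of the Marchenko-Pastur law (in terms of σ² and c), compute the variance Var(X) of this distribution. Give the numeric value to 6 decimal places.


Recall the MP moments m_1 = E[X] = σ² and m_2 = E[X²] = σ⁴ (1 + c).
m_1 = E[X] = σ² = 4, so m_1² = 16.
m_2 = E[X²] = σ⁴ (1 + c) = 16 · (1 + 0.107692) = 16 · 1.107692 = 17.723077.
(Note m_2 − m_1² simplifies to c · σ⁴ = 0.107692 · 16.)

Var(X) = m_2 − m_1² = 17.723077 − 16 = 1.723077.


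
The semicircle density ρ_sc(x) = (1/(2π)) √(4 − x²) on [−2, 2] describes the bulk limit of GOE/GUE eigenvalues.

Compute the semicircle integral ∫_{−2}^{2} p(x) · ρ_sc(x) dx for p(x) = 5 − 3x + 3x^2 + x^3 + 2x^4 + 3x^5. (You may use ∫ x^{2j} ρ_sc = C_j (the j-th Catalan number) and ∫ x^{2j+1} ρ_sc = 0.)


Write p(x) = Σ a_i x^i, split into monomials and integrate each against ρ_sc separately.
Using ∫ x^{2j} ρ_sc = C_j = (1/(j+1)) C(2j, j) (Catalan numbers) and ∫ x^{2j+1} ρ_sc = 0 (odd monomials vanish by symmetry):
  i = 0 (even): a_0 · C_{0} = 5 · 1 = 5
  i = 1 (odd): ∫ x^1 ρ_sc = 0 (vanishes)
  i = 2 (even): a_2 · C_{1} = 3 · 1 = 3
  i = 3 (odd): ∫ x^3 ρ_sc = 0 (vanishes)
  i = 4 (even): a_4 · C_{2} = 2 · 2 = 4
  i = 5 (odd): ∫ x^5 ρ_sc = 0 (vanishes)

Summing the contributions: ∫_{−2}^{2} p(x) ρ_sc(x) dx = 5 + 3 + 4 = 12.


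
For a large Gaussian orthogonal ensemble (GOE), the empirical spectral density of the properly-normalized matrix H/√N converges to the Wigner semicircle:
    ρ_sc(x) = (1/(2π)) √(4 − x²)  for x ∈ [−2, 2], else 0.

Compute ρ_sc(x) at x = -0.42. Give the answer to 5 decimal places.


ρ_sc(x) = (1/(2π)) √(4 − x²). With x = -0.42:
  4 − x² = 4 − (-0.42)² = 4 − 0.176400 = 3.823600.
  √(4 − x²) = 1.955403.
  1/(2π) = 0.159155.
  ρ_sc(-0.42) = 0.159155 · 1.955403 = 0.311212.

Rounded to 5 decimal places: ρ_sc(-0.42) ≈ 0.31121.


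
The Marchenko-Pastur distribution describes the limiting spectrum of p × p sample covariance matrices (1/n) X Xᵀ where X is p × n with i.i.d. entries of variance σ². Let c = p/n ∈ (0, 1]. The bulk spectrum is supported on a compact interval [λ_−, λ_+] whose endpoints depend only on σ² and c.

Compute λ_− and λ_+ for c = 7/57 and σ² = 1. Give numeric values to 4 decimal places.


c = 7/57 = 0.122807; √c = 0.350438.
λ_− = σ² (1 − √c)² = 1 · (1 − 0.350438)² = 1 · (0.649562)² = 0.421930.
λ_+ = σ² (1 + √c)² = 1 · (1 + 0.350438)² = 1 · (1.350438)² = 1.823684.

Rounded to 4 decimal places: λ_− ≈ 0.4219, λ_+ ≈ 1.8237.


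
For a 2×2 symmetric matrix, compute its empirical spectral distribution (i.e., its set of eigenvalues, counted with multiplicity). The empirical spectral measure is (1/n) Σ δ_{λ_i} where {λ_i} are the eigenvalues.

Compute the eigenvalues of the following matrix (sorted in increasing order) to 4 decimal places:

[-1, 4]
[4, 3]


Since M is real symmetric, both eigenvalues are real; they are the roots of det(λI − M) = λ² − (tr M) λ + det M.
tr M = -1 + 3 = 2.
det M = (-1)·3 − 4² = -3 − 16 = -19.
Characteristic polynomial: λ² − 2λ − 19 = 0.
Discriminant Δ = (tr M)² − 4·det M = 4 − (-76) = 80; √Δ = 8.944272.
λ = (tr M ± √Δ)/2 = (2 ± 8.944272)/2, giving (tr M − √Δ)/2 = -3.4721 and (tr M + √Δ)/2 = 5.4721.

Eigenvalues sorted in increasing order: [-3.4721, 5.4721].


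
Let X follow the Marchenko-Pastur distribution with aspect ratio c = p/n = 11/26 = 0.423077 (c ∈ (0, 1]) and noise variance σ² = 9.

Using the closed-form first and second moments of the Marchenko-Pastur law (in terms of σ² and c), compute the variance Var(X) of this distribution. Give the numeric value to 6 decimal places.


Recall the MP moments m_1 = E[X] = σ² and m_2 = E[X²] = σ⁴ (1 + c).
m_1 = E[X] = σ² = 9, so m_1² = 81.
m_2 = E[X²] = σ⁴ (1 + c) = 81 · (1 + 0.423077) = 81 · 1.423077 = 115.269231.
(Note m_2 − m_1² simplifies to c · σ⁴ = 0.423077 · 81.)

Var(X) = m_2 − m_1² = 115.269231 − 81 = 34.269231.


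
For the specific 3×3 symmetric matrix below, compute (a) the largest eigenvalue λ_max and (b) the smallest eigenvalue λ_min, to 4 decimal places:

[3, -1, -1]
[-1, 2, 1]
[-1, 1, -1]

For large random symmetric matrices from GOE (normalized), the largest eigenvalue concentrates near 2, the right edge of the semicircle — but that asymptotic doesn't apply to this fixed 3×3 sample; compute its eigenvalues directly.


Since M is real symmetric, all three eigenvalues are real; they are the roots of det(λI − M) = λ³ − (tr M) λ² + s λ − det M, where s is the sum of the principal 2×2 minors.
tr M = 3 + 2 + (-1) = 4.
s = (3·2 − (-1)²) + (3·(-1) − (-1)²) + (2·(-1) − 1²) = 5 + (-4) + (-3) = -2.
det M (expand along row 1) = 3·(-3) − (-1)·2 + (-1)·1 = -8.
Characteristic polynomial: λ³ − 4λ² − 2λ + 8 = 0.
Substitute λ = y + (tr M)/3 = y + 1.333333 to remove the quadratic term: y³ + p·y + q = 0 with p = s − (tr M)²/3 = -7.333333 and q = −2(tr M)³/27 + (tr M)·s/3 − det M = 0.592593.
Three real roots ⇒ use the trigonometric (Viète) form: r = 2√(−p/3) = 3.126944, φ = arccos(3q/(p·r)) = arccos(-0.077528) = 1.648402 rad.
y_k = r·cos(φ/3 − 2πk/3) for k = 0, 1, 2 gives y = 2.666667, 0.080880, -2.747547.
λ_k = y_k + 1.333333 gives λ = 4.0000, 1.4142, -1.4142 (check: the sum is 4.0000 = tr M).

Hence λ_max = 4.0000 and λ_min = -1.4142.


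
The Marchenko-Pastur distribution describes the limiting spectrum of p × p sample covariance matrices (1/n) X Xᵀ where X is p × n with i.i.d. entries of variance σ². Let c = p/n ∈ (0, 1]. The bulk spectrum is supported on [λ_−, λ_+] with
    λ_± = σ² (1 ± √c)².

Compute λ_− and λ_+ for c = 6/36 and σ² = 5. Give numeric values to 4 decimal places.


c = 6/36 = 0.166667; √c = 0.408248.
λ_− = σ² (1 − √c)² = 5 · (1 − 0.408248)² = 5 · (0.591752)² = 1.750850.
λ_+ = σ² (1 + √c)² = 5 · (1 + 0.408248)² = 5 · (1.408248)² = 9.915816.

Rounded to 4 decimal places: λ_− ≈ 1.7509, λ_+ ≈ 9.9158.


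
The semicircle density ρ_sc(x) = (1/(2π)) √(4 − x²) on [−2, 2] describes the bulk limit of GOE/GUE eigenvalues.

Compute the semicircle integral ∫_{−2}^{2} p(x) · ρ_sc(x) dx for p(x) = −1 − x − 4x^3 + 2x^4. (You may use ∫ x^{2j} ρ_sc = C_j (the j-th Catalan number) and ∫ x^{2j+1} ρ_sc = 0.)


Write p(x) = Σ a_i x^i, split into monomials and integrate each against ρ_sc separately.
Using ∫ x^{2j} ρ_sc = C_j = (1/(j+1)) C(2j, j) (Catalan numbers) and ∫ x^{2j+1} ρ_sc = 0 (odd monomials vanish by symmetry):
  i = 0 (even): a_0 · C_{0} = -1 · 1 = -1
  i = 1 (odd): ∫ x^1 ρ_sc = 0 (vanishes)
  i = 3 (odd): ∫ x^3 ρ_sc = 0 (vanishes)
  i = 4 (even): a_4 · C_{2} = 2 · 2 = 4

Summing the contributions: ∫_{−2}^{2} p(x) ρ_sc(x) dx = (-1) + 4 = 3.


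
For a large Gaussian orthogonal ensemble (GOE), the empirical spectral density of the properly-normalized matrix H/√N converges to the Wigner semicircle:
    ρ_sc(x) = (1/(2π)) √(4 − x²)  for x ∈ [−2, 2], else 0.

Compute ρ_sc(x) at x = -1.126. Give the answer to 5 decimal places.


ρ_sc(x) = (1/(2π)) √(4 − x²). With x = -1.126:
  4 − x² = 4 − (-1.126)² = 4 − 1.267876 = 2.732124.
  √(4 − x²) = 1.652914.
  1/(2π) = 0.159155.
  ρ_sc(-1.126) = 0.159155 · 1.652914 = 0.263069.

Rounded to 5 decimal places: ρ_sc(-1.126) ≈ 0.26307.


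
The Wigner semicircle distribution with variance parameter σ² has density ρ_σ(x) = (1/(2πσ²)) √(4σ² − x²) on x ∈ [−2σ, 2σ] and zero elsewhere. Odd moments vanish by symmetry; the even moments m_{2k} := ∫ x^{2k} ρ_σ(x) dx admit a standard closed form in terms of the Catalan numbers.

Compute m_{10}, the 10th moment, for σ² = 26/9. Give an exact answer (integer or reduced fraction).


By the scaled semicircle moment identity, m_{2k} = σ^{2k} · C_k with k = 5.
C_5 = (1/(k+1)) · C(2k, k) = (1/6) · C(10, 5) = (1/6) · 252 = 42.
σ^{2k} = (σ²)^k = (26/9)^5 = 11881376/59049.

Therefore m_{10} = σ^{10} · C_5 = (11881376/59049) · 42 = 166339264/19683.


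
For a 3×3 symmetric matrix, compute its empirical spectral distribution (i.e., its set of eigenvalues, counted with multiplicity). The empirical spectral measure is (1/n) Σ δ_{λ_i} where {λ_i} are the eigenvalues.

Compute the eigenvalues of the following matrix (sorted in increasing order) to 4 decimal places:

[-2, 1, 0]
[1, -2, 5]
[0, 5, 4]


Since M is real symmetric, all three eigenvalues are real; they are the roots of det(λI − M) = λ³ − (tr M) λ² + s λ − det M, where s is the sum of the principal 2×2 minors.
tr M = -2 + (-2) + 4 = 0.
s = ((-2)·(-2) − 1²) + ((-2)·4 − 0²) + ((-2)·4 − 5²) = 3 + (-8) + (-33) = -38.
det M (expand along row 1) = (-2)·(-33) − 1·4 + 0·5 = 62.
Characteristic polynomial: λ³ − 38λ − 62 = 0.
Substitute λ = y + (tr M)/3 = y + 0.000000 to remove the quadratic term: y³ + p·y + q = 0 with p = s − (tr M)²/3 = -38.000000 and q = −2(tr M)³/27 + (tr M)·s/3 − det M = -62.000000.
Three real roots ⇒ use the trigonometric (Viète) form: r = 2√(−p/3) = 7.118052, φ = arccos(3q/(p·r)) = arccos(0.687651) = 0.812547 rad.
y_k = r·cos(φ/3 − 2πk/3) for k = 0, 1, 2 gives y = 6.858557, -1.779991, -5.078566.
λ_k = y_k + 0.000000 gives λ = 6.8586, -1.7800, -5.0786 (check: the sum is 0.0000 = tr M).

Eigenvalues sorted in increasing order: [-5.0786, -1.7800, 6.8586].


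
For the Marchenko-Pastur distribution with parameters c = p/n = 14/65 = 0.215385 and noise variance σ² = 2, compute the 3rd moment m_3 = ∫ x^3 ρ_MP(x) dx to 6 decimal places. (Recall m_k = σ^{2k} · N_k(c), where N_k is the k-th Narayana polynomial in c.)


E[X³] = σ⁶ (1 + 3c + c²) (third MP moment). With σ² = 2 (so σ⁶ = 8) and c = 14/65 = 0.215385: E[X³] = 8 · (1 + 3·0.215385 + (0.215385)²) = 8 · 1.692544.

So E[X^3] = 13.540355.


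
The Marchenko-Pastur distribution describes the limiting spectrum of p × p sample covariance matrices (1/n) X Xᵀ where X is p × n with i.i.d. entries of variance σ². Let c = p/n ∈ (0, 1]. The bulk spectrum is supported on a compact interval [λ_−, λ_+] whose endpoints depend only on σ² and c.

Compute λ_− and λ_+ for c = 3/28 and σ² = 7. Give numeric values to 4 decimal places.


c = 3/28 = 0.107143; √c = 0.327327.
λ_− = σ² (1 − √c)² = 7 · (1 − 0.327327)² = 7 · (0.672673)² = 3.167424.
λ_+ = σ² (1 + √c)² = 7 · (1 + 0.327327)² = 7 · (1.327327)² = 12.332576.

Rounded to 4 decimal places: λ_− ≈ 3.1674, λ_+ ≈ 12.3326.
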